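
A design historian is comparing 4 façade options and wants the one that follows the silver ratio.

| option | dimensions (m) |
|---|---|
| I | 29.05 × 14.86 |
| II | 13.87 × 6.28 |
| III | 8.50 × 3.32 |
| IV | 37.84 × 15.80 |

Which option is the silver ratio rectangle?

IV

Target silver ratio ≈ 2.414.
I: 1.955 (Δ0.459)  II: 2.209 (Δ0.205)  III: 2.560 (Δ0.146)  IV: 2.395 (Δ0.019)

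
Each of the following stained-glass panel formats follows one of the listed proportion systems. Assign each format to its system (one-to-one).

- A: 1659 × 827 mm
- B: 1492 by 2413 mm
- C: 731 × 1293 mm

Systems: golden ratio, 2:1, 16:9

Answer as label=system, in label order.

A=2:1, B=golden ratio, C=16:9

A = 1659/827 ≈ 2.006 → 2:1 (2.000)
B = 2413/1492 ≈ 1.617 → golden ratio (1.618)
C = 1293/731 ≈ 1.769 → 16:9 (1.778)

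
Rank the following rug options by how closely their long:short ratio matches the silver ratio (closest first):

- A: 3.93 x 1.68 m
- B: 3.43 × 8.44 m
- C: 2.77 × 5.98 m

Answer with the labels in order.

B, A, C

A: 3.93/1.68 ≈ 2.339 → |2.339 − 2.414| = 0.075
B: 8.44/3.43 ≈ 2.461 → |2.461 − 2.414| = 0.047
C: 5.98/2.77 ≈ 2.159 → |2.159 − 2.414| = 0.255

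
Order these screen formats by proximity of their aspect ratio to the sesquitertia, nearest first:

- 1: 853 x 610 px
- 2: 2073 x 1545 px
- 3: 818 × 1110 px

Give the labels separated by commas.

2, 3, 1

Ratios: 1 = 853 / 610 ≈ 1.398; 2 = 2073 / 1545 ≈ 1.342; 3 = 1110 / 818 ≈ 1.357.
|Δ from 1.333|: 1 0.065; 2 0.009; 3 0.024.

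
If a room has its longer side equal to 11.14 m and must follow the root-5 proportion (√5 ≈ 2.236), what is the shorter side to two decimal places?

4.98 m

root-5 ≈ 2.23607.
Shorter side = 11.14 ÷ 2.23607 ≈ 4.9820 → 4.98 m.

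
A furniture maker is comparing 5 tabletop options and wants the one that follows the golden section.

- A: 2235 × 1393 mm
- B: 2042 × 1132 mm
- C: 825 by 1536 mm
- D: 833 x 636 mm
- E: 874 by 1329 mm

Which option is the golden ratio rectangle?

A

Ratios (long/short): A ≈ 1.604; B ≈ 1.804; C ≈ 1.862; D ≈ 1.310; E ≈ 1.521.
golden ratio ≈ 1.618; option A is nearest (Δ 0.014).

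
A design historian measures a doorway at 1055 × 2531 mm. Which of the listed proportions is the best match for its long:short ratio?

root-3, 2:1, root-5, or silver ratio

silver ratio

Ratio = 2531 / 1055 ≈ 2.399.
Distances: root-3 1.732 (Δ 0.667); 2:1 2.000 (Δ 0.399); root-5 2.236 (Δ 0.163); silver ratio 2.414 (Δ 0.015).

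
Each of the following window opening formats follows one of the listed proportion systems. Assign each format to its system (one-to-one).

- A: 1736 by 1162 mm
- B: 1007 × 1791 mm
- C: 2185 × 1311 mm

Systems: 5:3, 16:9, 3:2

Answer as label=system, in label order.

A = 1736/1162 ≈ 1.494 → 3:2 (1.500)
B = 1791/1007 ≈ 1.779 → 16:9 (1.778)
C = 2185/1311 ≈ 1.667 → 5:3 (1.667)

A=3:2, B=16:9, C=5:3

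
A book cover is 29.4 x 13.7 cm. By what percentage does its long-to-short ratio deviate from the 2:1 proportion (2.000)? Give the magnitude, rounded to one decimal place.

7.3%

Ratio = 29.4 / 13.7 ≈ 2.1460.
Ideal 2:1 = 2.0000. |2.1460 − 2.0000| / 2.0000 ≈ 7.30% → 7.3%.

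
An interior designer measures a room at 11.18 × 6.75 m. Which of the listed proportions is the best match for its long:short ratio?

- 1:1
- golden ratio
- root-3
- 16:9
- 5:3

5:3

Ratio = 11.18 / 6.75 ≈ 1.656.
Distances: 1:1 1.000 (Δ 0.656); golden ratio 1.618 (Δ 0.038); root-3 1.732 (Δ 0.076); 16:9 1.778 (Δ 0.122); 5:3 1.667 (Δ 0.011).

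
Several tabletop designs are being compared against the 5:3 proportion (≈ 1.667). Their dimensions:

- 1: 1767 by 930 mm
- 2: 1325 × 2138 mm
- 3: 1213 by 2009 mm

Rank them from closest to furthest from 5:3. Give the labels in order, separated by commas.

1: 1767/930 ≈ 1.900 → |1.900 − 1.667| = 0.233
2: 2138/1325 ≈ 1.614 → |1.614 − 1.667| = 0.053
3: 2009/1213 ≈ 1.656 → |1.656 − 1.667| = 0.011

3, 2, 1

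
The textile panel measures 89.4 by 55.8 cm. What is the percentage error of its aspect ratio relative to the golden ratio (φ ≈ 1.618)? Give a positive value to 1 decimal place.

1.0%

Ratio = 89.4 / 55.8 ≈ 1.6022.
Ideal golden ratio ≈ 1.6180. |1.6022 − 1.6180| / 1.6180 ≈ 0.98% → 1.0%.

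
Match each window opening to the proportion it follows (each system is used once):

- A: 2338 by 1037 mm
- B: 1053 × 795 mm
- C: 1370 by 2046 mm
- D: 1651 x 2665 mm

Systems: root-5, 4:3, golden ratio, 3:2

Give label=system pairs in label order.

A=root-5, B=4:3, C=3:2, D=golden ratio

A = 2338/1037 ≈ 2.255 → root-5 (2.236)
B = 1053/795 ≈ 1.325 → 4:3 (1.333)
C = 2046/1370 ≈ 1.493 → 3:2 (1.500)
D = 2665/1651 ≈ 1.614 → golden ratio (1.618)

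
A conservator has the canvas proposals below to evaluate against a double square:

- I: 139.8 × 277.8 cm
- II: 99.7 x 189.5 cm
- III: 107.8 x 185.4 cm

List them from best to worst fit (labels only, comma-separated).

I, II, III

Ratios: I = 277.8 / 139.8 ≈ 1.987; II = 189.5 / 99.7 ≈ 1.901; III = 185.4 / 107.8 ≈ 1.720.
|Δ from 2.000|: I 0.013; II 0.099; III 0.280.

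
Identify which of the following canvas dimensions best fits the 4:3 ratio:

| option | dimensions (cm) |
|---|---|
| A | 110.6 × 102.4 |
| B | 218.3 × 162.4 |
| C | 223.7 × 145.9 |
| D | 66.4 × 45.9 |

Target 4:3 ≈ 1.333.
A: 1.080 (Δ0.253)  B: 1.344 (Δ0.011)  C: 1.533 (Δ0.200)  D: 1.447 (Δ0.114)

B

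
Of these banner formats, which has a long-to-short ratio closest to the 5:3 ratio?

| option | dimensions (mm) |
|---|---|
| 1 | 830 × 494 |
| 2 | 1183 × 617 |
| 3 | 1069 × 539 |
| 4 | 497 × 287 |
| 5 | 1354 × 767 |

1

Ratios (long/short): 1 ≈ 1.680; 2 ≈ 1.917; 3 ≈ 1.983; 4 ≈ 1.732; 5 ≈ 1.765.
5:3 ≈ 1.667; option 1 is nearest (Δ 0.013).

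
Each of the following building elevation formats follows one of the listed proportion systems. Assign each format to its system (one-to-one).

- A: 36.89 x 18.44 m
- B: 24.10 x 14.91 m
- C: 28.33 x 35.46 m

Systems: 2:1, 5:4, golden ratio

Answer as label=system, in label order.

A = 36.89/18.44 ≈ 2.001 → 2:1 (2.000)
B = 24.10/14.91 ≈ 1.616 → golden ratio (1.618)
C = 35.46/28.33 ≈ 1.252 → 5:4 (1.250)

A=2:1, B=golden ratio, C=5:4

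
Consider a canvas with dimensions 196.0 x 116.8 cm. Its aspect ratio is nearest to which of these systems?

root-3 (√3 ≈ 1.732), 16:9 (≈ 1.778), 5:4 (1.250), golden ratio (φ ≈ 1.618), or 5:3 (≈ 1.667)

196.0/116.8 ≈ 1.678. Nearest candidates are 5:3 (1.667, off by 0.011) and root-3 (1.732, off by 0.054).

5:3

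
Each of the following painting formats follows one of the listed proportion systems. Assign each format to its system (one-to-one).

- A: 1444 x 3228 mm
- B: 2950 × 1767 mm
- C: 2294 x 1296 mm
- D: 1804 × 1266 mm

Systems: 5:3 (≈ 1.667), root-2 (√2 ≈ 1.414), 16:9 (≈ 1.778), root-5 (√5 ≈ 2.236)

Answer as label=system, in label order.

Ratios: A ≈ 2.235; B ≈ 1.669; C ≈ 1.770; D ≈ 1.425.
Targets: 5:3 ≈ 1.667; root-2 ≈ 1.414; 16:9 ≈ 1.778; root-5 ≈ 2.236.

A=root-5, B=5:3, C=16:9, D=root-2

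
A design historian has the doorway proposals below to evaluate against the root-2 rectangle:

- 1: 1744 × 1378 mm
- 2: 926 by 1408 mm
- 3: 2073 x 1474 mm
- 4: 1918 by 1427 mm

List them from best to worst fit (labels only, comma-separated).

Ratios: 1 = 1744 / 1378 ≈ 1.266; 2 = 1408 / 926 ≈ 1.521; 3 = 2073 / 1474 ≈ 1.406; 4 = 1918 / 1427 ≈ 1.344.
|Δ from 1.414|: 1 0.148; 2 0.107; 3 0.008; 4 0.070.

3, 4, 2, 1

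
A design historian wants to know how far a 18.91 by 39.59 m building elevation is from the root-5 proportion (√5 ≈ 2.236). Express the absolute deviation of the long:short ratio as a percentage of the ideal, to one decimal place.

Ratio = 39.59 / 18.91 ≈ 2.0936.
Ideal root-5 ≈ 2.2361. |2.0936 − 2.2361| / 2.2361 ≈ 6.37% → 6.4%.

6.4%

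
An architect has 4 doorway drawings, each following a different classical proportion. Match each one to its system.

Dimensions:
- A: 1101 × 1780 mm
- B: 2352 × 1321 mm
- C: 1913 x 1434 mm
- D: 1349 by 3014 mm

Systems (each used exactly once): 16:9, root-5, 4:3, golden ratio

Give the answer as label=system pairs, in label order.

A=golden ratio, B=16:9, C=4:3, D=root-5

A = 1780/1101 ≈ 1.617 → golden ratio (1.618)
B = 2352/1321 ≈ 1.780 → 16:9 (1.778)
C = 1913/1434 ≈ 1.334 → 4:3 (1.333)
D = 3014/1349 ≈ 2.234 → root-5 (2.236)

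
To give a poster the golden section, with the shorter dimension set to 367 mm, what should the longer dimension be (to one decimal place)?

golden ratio ≈ 1.61803.
Longer side = 367 × 1.61803 ≈ 593.817 → 593.8 mm.

593.8 mm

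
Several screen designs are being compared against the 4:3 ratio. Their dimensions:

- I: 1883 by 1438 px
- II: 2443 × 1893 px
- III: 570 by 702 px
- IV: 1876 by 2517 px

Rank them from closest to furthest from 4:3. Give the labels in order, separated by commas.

IV, I, II, III

I: 1883/1438 ≈ 1.309 → |1.309 − 1.333| = 0.024
II: 2443/1893 ≈ 1.291 → |1.291 − 1.333| = 0.042
III: 702/570 ≈ 1.232 → |1.232 − 1.333| = 0.101
IV: 2517/1876 ≈ 1.342 → |1.342 − 1.333| = 0.009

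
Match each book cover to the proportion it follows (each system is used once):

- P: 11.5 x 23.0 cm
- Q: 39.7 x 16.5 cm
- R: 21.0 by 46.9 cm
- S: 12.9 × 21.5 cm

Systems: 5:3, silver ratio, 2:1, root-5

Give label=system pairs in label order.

P=2:1, Q=silver ratio, R=root-5, S=5:3

Ratios: P ≈ 2.000; Q ≈ 2.406; R ≈ 2.233; S ≈ 1.667.
Targets: 5:3 ≈ 1.667; silver ratio ≈ 2.414; 2:1 ≈ 2.000; root-5 ≈ 2.236.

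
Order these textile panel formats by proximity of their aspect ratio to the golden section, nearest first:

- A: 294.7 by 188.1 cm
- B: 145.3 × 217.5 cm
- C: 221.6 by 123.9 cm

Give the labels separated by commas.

Ratios: A = 294.7 / 188.1 ≈ 1.567; B = 217.5 / 145.3 ≈ 1.497; C = 221.6 / 123.9 ≈ 1.789.
|Δ from 1.618|: A 0.051; B 0.121; C 0.171.

A, B, C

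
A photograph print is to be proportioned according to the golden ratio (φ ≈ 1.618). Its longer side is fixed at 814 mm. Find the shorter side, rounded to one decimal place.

golden ratio ≈ 1.61803.
Shorter side = 814 ÷ 1.61803 ≈ 503.081 → 503.1 mm.

503.1 mm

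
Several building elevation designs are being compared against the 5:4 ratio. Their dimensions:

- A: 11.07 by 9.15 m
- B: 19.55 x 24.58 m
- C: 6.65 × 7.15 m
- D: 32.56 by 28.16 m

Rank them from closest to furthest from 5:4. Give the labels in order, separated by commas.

Ratios: A = 11.07 / 9.15 ≈ 1.210; B = 24.58 / 19.55 ≈ 1.257; C = 7.15 / 6.65 ≈ 1.075; D = 32.56 / 28.16 ≈ 1.156.
|Δ from 1.250|: A 0.040; B 0.007; C 0.175; D 0.094.

B, A, D, C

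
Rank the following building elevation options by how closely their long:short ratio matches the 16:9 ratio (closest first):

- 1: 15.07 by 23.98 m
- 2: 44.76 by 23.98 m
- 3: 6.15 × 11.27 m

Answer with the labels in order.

1: 23.98/15.07 ≈ 1.591 → |1.591 − 1.778| = 0.187
2: 44.76/23.98 ≈ 1.867 → |1.867 − 1.778| = 0.089
3: 11.27/6.15 ≈ 1.833 → |1.833 − 1.778| = 0.055

3, 2, 1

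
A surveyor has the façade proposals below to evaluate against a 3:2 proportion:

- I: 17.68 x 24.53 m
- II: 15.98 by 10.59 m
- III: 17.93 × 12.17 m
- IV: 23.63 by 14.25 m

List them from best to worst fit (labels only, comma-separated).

II, III, I, IV

I: 24.53/17.68 ≈ 1.387 → |1.387 − 1.500| = 0.113
II: 15.98/10.59 ≈ 1.509 → |1.509 − 1.500| = 0.009
III: 17.93/12.17 ≈ 1.473 → |1.473 − 1.500| = 0.027
IV: 23.63/14.25 ≈ 1.658 → |1.658 − 1.500| = 0.158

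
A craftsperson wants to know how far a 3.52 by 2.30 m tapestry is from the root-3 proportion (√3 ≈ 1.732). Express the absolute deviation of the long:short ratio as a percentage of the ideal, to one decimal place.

11.6%

Ratio = 3.52 / 2.30 ≈ 1.5304.
Ideal root-3 ≈ 1.7321. |1.5304 − 1.7321| / 1.7321 ≈ 11.64% → 11.6%.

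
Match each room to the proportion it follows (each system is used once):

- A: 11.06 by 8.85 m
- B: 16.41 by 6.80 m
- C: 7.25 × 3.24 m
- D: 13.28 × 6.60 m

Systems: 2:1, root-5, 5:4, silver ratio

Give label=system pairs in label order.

A=5:4, B=silver ratio, C=root-5, D=2:1

Ratios: A ≈ 1.250; B ≈ 2.413; C ≈ 2.238; D ≈ 2.012.
Targets: 2:1 ≈ 2.000; root-5 ≈ 2.236; 5:4 ≈ 1.250; silver ratio ≈ 2.414.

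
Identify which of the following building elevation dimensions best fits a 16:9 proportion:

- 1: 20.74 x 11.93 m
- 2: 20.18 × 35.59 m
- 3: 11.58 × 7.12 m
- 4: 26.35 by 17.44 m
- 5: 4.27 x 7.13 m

2

Target 16:9 ≈ 1.778.
1: 1.738 (Δ0.040)  2: 1.764 (Δ0.014)  3: 1.626 (Δ0.152)  4: 1.511 (Δ0.267)  5: 1.670 (Δ0.108)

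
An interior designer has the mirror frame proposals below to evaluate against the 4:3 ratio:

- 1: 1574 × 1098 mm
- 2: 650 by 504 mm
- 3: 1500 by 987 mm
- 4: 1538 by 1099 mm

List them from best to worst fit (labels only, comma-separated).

1: 1574/1098 ≈ 1.434 → |1.434 − 1.333| = 0.101
2: 650/504 ≈ 1.290 → |1.290 − 1.333| = 0.043
3: 1500/987 ≈ 1.520 → |1.520 − 1.333| = 0.187
4: 1538/1099 ≈ 1.399 → |1.399 − 1.333| = 0.066

2, 4, 1, 3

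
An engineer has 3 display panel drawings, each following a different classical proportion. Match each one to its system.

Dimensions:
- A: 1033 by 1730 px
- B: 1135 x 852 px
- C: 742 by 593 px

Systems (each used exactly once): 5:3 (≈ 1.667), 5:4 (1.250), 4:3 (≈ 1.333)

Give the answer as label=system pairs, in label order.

A=5:3, B=4:3, C=5:4

A = 1730/1033 ≈ 1.675 → 5:3 (1.667)
B = 1135/852 ≈ 1.332 → 4:3 (1.333)
C = 742/593 ≈ 1.251 → 5:4 (1.250)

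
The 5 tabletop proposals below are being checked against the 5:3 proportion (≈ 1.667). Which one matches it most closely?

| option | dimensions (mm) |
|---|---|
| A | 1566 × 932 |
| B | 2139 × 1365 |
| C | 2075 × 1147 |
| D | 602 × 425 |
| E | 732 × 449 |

Target 5:3 ≈ 1.667.
A: 1.680 (Δ0.013)  B: 1.567 (Δ0.100)  C: 1.809 (Δ0.142)  D: 1.416 (Δ0.251)  E: 1.630 (Δ0.037)

A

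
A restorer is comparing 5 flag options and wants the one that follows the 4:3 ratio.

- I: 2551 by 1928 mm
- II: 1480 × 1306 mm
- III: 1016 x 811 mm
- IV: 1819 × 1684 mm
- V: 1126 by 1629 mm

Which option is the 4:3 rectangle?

Target 4:3 ≈ 1.333.
I: 1.323 (Δ0.010)  II: 1.133 (Δ0.200)  III: 1.253 (Δ0.080)  IV: 1.080 (Δ0.253)  V: 1.447 (Δ0.114)

I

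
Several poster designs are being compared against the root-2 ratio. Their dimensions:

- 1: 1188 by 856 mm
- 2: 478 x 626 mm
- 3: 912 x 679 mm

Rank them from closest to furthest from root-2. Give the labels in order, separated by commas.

1, 3, 2

Ratios: 1 = 1188 / 856 ≈ 1.388; 2 = 626 / 478 ≈ 1.310; 3 = 912 / 679 ≈ 1.343.
|Δ from 1.414|: 1 0.026; 2 0.104; 3 0.071.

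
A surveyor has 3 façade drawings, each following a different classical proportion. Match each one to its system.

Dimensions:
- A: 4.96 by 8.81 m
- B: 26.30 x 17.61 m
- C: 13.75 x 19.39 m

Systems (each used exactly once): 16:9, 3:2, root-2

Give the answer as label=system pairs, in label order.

A=16:9, B=3:2, C=root-2

A = 8.81/4.96 ≈ 1.776 → 16:9 (1.778)
B = 26.30/17.61 ≈ 1.493 → 3:2 (1.500)
C = 19.39/13.75 ≈ 1.410 → root-2 (1.414)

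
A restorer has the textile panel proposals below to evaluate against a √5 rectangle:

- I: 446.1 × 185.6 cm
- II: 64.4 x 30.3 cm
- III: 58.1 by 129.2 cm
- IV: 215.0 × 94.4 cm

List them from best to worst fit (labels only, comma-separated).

III, IV, II, I

Ratios: I = 446.1 / 185.6 ≈ 2.404; II = 64.4 / 30.3 ≈ 2.125; III = 129.2 / 58.1 ≈ 2.224; IV = 215.0 / 94.4 ≈ 2.278.
|Δ from 2.236|: I 0.168; II 0.111; III 0.012; IV 0.042.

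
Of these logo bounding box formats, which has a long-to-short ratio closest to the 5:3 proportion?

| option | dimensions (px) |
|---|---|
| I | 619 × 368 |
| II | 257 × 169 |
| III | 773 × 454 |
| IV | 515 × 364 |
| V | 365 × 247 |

Ratios (long/short): I ≈ 1.682; II ≈ 1.521; III ≈ 1.703; IV ≈ 1.415; V ≈ 1.478.
5:3 ≈ 1.667; option I is nearest (Δ 0.015).

I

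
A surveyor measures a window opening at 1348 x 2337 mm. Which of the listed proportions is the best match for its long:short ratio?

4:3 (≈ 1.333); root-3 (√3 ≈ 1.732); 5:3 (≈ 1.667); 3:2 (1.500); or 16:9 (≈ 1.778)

root-3

Ratio = 2337 / 1348 ≈ 1.734.
Distances: 4:3 1.333 (Δ 0.401); root-3 1.732 (Δ 0.002); 5:3 1.667 (Δ 0.067); 3:2 1.500 (Δ 0.234); 16:9 1.778 (Δ 0.044).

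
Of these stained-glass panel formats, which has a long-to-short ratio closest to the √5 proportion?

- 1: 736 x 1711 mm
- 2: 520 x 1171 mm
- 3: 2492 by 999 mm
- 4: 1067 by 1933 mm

Ratios (long/short): 1 ≈ 2.325; 2 ≈ 2.252; 3 ≈ 2.494; 4 ≈ 1.812.
root-5 ≈ 2.236; option 2 is nearest (Δ 0.016).

2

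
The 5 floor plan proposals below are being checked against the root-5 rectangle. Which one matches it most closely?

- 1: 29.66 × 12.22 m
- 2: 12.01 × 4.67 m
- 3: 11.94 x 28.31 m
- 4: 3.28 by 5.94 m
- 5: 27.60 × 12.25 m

Target root-5 ≈ 2.236.
1: 2.427 (Δ0.191)  2: 2.572 (Δ0.336)  3: 2.371 (Δ0.135)  4: 1.811 (Δ0.425)  5: 2.253 (Δ0.017)

5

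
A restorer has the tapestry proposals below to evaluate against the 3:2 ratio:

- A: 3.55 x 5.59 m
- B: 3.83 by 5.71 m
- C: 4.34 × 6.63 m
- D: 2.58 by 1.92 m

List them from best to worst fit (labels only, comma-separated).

A: 5.59/3.55 ≈ 1.575 → |1.575 − 1.500| = 0.075
B: 5.71/3.83 ≈ 1.491 → |1.491 − 1.500| = 0.009
C: 6.63/4.34 ≈ 1.528 → |1.528 − 1.500| = 0.028
D: 2.58/1.92 ≈ 1.344 → |1.344 − 1.500| = 0.156

B, C, A, D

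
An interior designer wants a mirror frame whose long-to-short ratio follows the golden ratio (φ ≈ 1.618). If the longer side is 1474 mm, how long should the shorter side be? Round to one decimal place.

golden ratio ≈ 1.61803.
Shorter side = 1474 ÷ 1.61803 ≈ 910.984 → 911.0 mm.

911.0 mm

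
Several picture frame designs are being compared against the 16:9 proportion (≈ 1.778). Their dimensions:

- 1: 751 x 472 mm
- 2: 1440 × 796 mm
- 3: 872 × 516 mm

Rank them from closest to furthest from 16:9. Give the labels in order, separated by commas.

2, 3, 1

Ratios: 1 = 751 / 472 ≈ 1.591; 2 = 1440 / 796 ≈ 1.809; 3 = 872 / 516 ≈ 1.690.
|Δ from 1.778|: 1 0.187; 2 0.031; 3 0.088.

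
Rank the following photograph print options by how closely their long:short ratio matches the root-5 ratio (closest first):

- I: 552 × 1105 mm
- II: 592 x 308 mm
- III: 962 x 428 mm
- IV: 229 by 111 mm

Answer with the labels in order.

III, IV, I, II

Ratios: I = 1105 / 552 ≈ 2.002; II = 592 / 308 ≈ 1.922; III = 962 / 428 ≈ 2.248; IV = 229 / 111 ≈ 2.063.
|Δ from 2.236|: I 0.234; II 0.314; III 0.012; IV 0.173.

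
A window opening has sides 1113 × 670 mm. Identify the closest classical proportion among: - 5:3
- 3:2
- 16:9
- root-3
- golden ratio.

5:3

Ratio = 1113 / 670 ≈ 1.661.
Distances: 5:3 1.667 (Δ 0.006); 3:2 1.500 (Δ 0.161); 16:9 1.778 (Δ 0.117); root-3 1.732 (Δ 0.071); golden ratio 1.618 (Δ 0.043).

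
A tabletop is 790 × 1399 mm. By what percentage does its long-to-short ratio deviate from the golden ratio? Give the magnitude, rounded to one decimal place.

9.4%

Ratio = 1399 / 790 ≈ 1.7709.
Ideal golden ratio ≈ 1.6180. |1.7709 − 1.6180| / 1.6180 ≈ 9.45% → 9.4%.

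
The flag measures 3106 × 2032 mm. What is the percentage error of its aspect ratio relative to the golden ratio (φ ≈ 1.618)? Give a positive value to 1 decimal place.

Ratio = 3106 / 2032 ≈ 1.5285.
Ideal golden ratio ≈ 1.6180. |1.5285 − 1.6180| / 1.6180 ≈ 5.53% → 5.5%.

5.5%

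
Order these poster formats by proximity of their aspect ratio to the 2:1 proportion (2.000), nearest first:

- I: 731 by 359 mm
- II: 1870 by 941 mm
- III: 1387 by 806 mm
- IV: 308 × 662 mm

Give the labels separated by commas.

II, I, IV, III

I: 731/359 ≈ 2.036 → |2.036 − 2.000| = 0.036
II: 1870/941 ≈ 1.987 → |1.987 − 2.000| = 0.013
III: 1387/806 ≈ 1.721 → |1.721 − 2.000| = 0.279
IV: 662/308 ≈ 2.149 → |2.149 − 2.000| = 0.149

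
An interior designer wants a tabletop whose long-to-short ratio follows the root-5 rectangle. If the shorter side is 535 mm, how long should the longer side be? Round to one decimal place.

1196.3 mm

root-5 ≈ 2.23607.
Longer side = 535 × 2.23607 ≈ 1196.297 → 1196.3 mm.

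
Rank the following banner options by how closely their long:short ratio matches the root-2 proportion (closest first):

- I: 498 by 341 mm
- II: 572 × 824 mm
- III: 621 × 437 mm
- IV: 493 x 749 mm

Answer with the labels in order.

I: 498/341 ≈ 1.460 → |1.460 − 1.414| = 0.046
II: 824/572 ≈ 1.441 → |1.441 − 1.414| = 0.027
III: 621/437 ≈ 1.421 → |1.421 − 1.414| = 0.007
IV: 749/493 ≈ 1.519 → |1.519 − 1.414| = 0.105

III, II, I, IV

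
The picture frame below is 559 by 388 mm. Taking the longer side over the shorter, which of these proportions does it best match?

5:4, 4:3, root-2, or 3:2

root-2

Ratio = 559 / 388 ≈ 1.441.
Distances: 5:4 1.250 (Δ 0.191); 4:3 1.333 (Δ 0.108); root-2 1.414 (Δ 0.027); 3:2 1.500 (Δ 0.059).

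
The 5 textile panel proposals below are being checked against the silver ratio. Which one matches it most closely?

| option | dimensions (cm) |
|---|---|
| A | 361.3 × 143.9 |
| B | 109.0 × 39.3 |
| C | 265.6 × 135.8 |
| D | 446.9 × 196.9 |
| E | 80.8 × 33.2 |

E

Target silver ratio ≈ 2.414.
A: 2.511 (Δ0.097)  B: 2.774 (Δ0.360)  C: 1.956 (Δ0.458)  D: 2.270 (Δ0.144)  E: 2.434 (Δ0.020)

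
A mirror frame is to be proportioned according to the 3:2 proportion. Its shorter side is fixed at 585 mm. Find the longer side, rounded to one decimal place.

3:2 = 1.50000.
Longer side = 585 × 1.50000 ≈ 877.500 → 877.5 mm.

877.5 mm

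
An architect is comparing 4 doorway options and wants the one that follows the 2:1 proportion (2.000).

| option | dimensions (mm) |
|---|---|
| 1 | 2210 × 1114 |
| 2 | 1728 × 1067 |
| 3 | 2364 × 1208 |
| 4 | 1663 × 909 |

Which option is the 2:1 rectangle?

Target 2:1 ≈ 2.000.
1: 1.984 (Δ0.016)  2: 1.619 (Δ0.381)  3: 1.957 (Δ0.043)  4: 1.829 (Δ0.171)

1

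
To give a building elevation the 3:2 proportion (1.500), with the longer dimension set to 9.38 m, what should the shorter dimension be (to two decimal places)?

6.25 m

3:2 = 1.50000.
Shorter side = 9.38 ÷ 1.50000 ≈ 6.2533 → 6.25 m.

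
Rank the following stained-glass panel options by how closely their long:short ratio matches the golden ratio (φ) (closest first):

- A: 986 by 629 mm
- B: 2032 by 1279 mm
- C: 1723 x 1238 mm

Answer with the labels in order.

Ratios: A = 986 / 629 ≈ 1.568; B = 2032 / 1279 ≈ 1.589; C = 1723 / 1238 ≈ 1.392.
|Δ from 1.618|: A 0.050; B 0.029; C 0.226.

B, A, C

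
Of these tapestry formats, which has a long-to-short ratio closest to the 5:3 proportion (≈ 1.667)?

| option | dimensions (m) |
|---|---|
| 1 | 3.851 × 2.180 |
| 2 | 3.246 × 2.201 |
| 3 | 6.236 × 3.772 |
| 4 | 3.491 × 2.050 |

3

Target 5:3 ≈ 1.667.
1: 1.767 (Δ0.100)  2: 1.475 (Δ0.192)  3: 1.653 (Δ0.014)  4: 1.703 (Δ0.036)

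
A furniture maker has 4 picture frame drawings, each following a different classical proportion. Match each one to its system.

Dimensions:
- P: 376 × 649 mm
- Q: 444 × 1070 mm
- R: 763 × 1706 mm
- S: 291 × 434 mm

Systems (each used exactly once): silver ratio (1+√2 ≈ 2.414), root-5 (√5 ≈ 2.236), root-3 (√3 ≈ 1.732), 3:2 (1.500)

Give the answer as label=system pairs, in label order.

P=root-3, Q=silver ratio, R=root-5, S=3:2

Ratios: P ≈ 1.726; Q ≈ 2.410; R ≈ 2.236; S ≈ 1.491.
Targets: silver ratio ≈ 2.414; root-5 ≈ 2.236; root-3 ≈ 1.732; 3:2 ≈ 1.500.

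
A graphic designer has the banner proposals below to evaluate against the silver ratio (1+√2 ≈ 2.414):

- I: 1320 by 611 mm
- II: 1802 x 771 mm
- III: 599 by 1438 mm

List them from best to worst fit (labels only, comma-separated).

III, II, I

I: 1320/611 ≈ 2.160 → |2.160 − 2.414| = 0.254
II: 1802/771 ≈ 2.337 → |2.337 − 2.414| = 0.077
III: 1438/599 ≈ 2.401 → |2.401 − 2.414| = 0.013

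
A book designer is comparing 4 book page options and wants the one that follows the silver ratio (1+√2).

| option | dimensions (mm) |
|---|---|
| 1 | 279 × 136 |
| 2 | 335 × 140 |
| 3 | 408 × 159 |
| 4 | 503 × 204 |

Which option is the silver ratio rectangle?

Target silver ratio ≈ 2.414.
1: 2.051 (Δ0.363)  2: 2.393 (Δ0.021)  3: 2.566 (Δ0.152)  4: 2.466 (Δ0.052)

2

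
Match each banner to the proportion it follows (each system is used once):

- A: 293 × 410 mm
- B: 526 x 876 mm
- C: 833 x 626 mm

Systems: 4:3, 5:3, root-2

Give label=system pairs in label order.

Ratios: A ≈ 1.399; B ≈ 1.665; C ≈ 1.331.
Targets: 4:3 ≈ 1.333; 5:3 ≈ 1.667; root-2 ≈ 1.414.

A=root-2, B=5:3, C=4:3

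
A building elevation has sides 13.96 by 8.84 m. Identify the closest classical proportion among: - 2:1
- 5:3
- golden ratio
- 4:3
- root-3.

13.96/8.84 ≈ 1.579. Nearest candidates are golden ratio (1.618, off by 0.039) and 5:3 (1.667, off by 0.088).

golden ratio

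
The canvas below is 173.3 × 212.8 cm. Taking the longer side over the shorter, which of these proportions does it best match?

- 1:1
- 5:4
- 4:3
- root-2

5:4

212.8/173.3 ≈ 1.228. Nearest candidates are 5:4 (1.250, off by 0.022) and 4:3 (1.333, off by 0.105).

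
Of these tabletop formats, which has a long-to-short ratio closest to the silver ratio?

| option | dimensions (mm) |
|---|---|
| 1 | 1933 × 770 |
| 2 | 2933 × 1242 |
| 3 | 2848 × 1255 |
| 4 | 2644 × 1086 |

4

Target silver ratio ≈ 2.414.
1: 2.510 (Δ0.096)  2: 2.362 (Δ0.052)  3: 2.269 (Δ0.145)  4: 2.435 (Δ0.021)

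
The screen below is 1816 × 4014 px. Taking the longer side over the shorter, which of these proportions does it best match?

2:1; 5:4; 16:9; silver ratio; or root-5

root-5

Ratio = 4014 / 1816 ≈ 2.210.
Distances: 2:1 2.000 (Δ 0.210); 5:4 1.250 (Δ 0.960); 16:9 1.778 (Δ 0.432); silver ratio 2.414 (Δ 0.204); root-5 2.236 (Δ 0.026).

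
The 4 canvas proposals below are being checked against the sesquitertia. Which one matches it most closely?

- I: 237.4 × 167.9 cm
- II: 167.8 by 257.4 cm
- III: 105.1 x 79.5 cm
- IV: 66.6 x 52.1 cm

Target 4:3 ≈ 1.333.
I: 1.414 (Δ0.081)  II: 1.534 (Δ0.201)  III: 1.322 (Δ0.011)  IV: 1.278 (Δ0.055)

III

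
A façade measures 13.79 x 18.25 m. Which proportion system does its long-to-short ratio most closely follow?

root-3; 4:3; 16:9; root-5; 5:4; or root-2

4:3

Ratio = 18.25 / 13.79 ≈ 1.323.
Distances: root-3 1.732 (Δ 0.409); 4:3 1.333 (Δ 0.010); 16:9 1.778 (Δ 0.455); root-5 2.236 (Δ 0.913); 5:4 1.250 (Δ 0.073); root-2 1.414 (Δ 0.091).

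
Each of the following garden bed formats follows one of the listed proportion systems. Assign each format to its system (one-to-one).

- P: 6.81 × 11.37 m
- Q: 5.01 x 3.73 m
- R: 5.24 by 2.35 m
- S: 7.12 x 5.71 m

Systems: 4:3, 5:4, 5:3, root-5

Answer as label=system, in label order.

Ratios: P ≈ 1.670; Q ≈ 1.343; R ≈ 2.230; S ≈ 1.247.
Targets: 4:3 ≈ 1.333; 5:4 ≈ 1.250; 5:3 ≈ 1.667; root-5 ≈ 2.236.

P=5:3, Q=4:3, R=root-5, S=5:4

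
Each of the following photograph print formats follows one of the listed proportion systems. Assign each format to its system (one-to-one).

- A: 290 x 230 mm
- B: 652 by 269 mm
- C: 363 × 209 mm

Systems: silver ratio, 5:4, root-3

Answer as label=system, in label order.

Ratios: A ≈ 1.261; B ≈ 2.424; C ≈ 1.737.
Targets: silver ratio ≈ 2.414; 5:4 ≈ 1.250; root-3 ≈ 1.732.

A=5:4, B=silver ratio, C=root-3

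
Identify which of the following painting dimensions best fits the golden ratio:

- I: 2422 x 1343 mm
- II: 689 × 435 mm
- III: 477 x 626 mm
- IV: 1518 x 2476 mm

IV

Ratios (long/short): I ≈ 1.803; II ≈ 1.584; III ≈ 1.312; IV ≈ 1.631.
golden ratio ≈ 1.618; option IV is nearest (Δ 0.013).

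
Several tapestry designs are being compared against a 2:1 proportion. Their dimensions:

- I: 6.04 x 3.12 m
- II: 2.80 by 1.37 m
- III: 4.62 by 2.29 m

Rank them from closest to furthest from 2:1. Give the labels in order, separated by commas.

III, II, I

Ratios: I = 6.04 / 3.12 ≈ 1.936; II = 2.80 / 1.37 ≈ 2.044; III = 4.62 / 2.29 ≈ 2.017.
|Δ from 2.000|: I 0.064; II 0.044; III 0.017.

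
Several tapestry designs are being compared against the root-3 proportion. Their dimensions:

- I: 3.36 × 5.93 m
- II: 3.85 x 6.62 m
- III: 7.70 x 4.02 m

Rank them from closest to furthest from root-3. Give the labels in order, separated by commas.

Ratios: I = 5.93 / 3.36 ≈ 1.765; II = 6.62 / 3.85 ≈ 1.719; III = 7.70 / 4.02 ≈ 1.915.
|Δ from 1.732|: I 0.033; II 0.013; III 0.183.

II, I, III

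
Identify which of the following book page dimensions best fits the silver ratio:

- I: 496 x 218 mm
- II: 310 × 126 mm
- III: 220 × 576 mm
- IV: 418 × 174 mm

Target silver ratio ≈ 2.414.
I: 2.275 (Δ0.139)  II: 2.460 (Δ0.046)  III: 2.618 (Δ0.204)  IV: 2.402 (Δ0.012)

IV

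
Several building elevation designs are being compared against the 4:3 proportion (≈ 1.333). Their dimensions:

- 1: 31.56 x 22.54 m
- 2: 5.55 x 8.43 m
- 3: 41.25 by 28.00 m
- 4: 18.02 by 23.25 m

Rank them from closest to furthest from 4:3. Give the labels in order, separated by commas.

Ratios: 1 = 31.56 / 22.54 ≈ 1.400; 2 = 8.43 / 5.55 ≈ 1.519; 3 = 41.25 / 28.00 ≈ 1.473; 4 = 23.25 / 18.02 ≈ 1.290.
|Δ from 1.333|: 1 0.067; 2 0.186; 3 0.140; 4 0.043.

4, 1, 3, 2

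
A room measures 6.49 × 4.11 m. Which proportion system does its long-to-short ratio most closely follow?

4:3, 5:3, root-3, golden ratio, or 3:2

6.49/4.11 ≈ 1.579. Nearest candidates are golden ratio (1.618, off by 0.039) and 3:2 (1.500, off by 0.079).

golden ratio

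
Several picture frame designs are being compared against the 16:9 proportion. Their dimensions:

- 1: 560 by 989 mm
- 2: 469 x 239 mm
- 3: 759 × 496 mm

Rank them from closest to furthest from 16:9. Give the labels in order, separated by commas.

1, 2, 3

Ratios: 1 = 989 / 560 ≈ 1.766; 2 = 469 / 239 ≈ 1.962; 3 = 759 / 496 ≈ 1.530.
|Δ from 1.778|: 1 0.012; 2 0.184; 3 0.248.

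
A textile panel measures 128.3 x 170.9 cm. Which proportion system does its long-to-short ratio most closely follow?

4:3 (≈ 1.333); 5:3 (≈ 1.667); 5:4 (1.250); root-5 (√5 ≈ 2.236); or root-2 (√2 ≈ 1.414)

4:3

170.9/128.3 ≈ 1.332. Nearest candidates are 4:3 (1.333, off by 0.001) and 5:4 (1.250, off by 0.082).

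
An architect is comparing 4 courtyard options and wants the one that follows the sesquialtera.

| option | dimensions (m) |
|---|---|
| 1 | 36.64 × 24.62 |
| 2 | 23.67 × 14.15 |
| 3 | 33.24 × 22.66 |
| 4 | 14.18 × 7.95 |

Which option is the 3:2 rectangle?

1

Target 3:2 ≈ 1.500.
1: 1.488 (Δ0.012)  2: 1.673 (Δ0.173)  3: 1.467 (Δ0.033)  4: 1.784 (Δ0.284)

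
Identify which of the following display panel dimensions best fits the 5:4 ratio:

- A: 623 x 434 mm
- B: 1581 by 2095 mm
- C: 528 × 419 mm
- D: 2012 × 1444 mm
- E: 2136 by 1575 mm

Ratios (long/short): A ≈ 1.435; B ≈ 1.325; C ≈ 1.260; D ≈ 1.393; E ≈ 1.356.
5:4 ≈ 1.250; option C is nearest (Δ 0.010).

C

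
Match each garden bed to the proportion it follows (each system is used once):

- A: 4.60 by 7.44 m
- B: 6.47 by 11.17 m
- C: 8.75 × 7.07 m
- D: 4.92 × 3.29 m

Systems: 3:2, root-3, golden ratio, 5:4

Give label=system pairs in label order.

Ratios: A ≈ 1.617; B ≈ 1.726; C ≈ 1.238; D ≈ 1.495.
Targets: 3:2 ≈ 1.500; root-3 ≈ 1.732; golden ratio ≈ 1.618; 5:4 ≈ 1.250.

A=golden ratio, B=root-3, C=5:4, D=3:2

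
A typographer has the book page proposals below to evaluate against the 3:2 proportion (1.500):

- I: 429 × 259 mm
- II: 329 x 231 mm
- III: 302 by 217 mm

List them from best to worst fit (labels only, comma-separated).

II, III, I

Ratios: I = 429 / 259 ≈ 1.656; II = 329 / 231 ≈ 1.424; III = 302 / 217 ≈ 1.392.
|Δ from 1.500|: I 0.156; II 0.076; III 0.108.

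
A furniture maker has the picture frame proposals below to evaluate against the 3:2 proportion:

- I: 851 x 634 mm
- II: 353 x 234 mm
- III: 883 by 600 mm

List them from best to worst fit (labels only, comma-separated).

Ratios: I = 851 / 634 ≈ 1.342; II = 353 / 234 ≈ 1.509; III = 883 / 600 ≈ 1.472.
|Δ from 1.500|: I 0.158; II 0.009; III 0.028.

II, III, I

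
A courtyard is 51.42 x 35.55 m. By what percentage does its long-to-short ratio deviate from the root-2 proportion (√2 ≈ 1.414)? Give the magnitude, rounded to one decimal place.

2.3%

Ratio = 51.42 / 35.55 ≈ 1.4464.
Ideal root-2 ≈ 1.4142. |1.4464 − 1.4142| / 1.4142 ≈ 2.28% → 2.3%.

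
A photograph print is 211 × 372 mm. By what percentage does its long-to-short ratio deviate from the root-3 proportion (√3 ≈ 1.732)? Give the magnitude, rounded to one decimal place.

1.8%

Ratio = 372 / 211 ≈ 1.7630.
Ideal root-3 ≈ 1.7321. |1.7630 − 1.7321| / 1.7321 ≈ 1.78% → 1.8%.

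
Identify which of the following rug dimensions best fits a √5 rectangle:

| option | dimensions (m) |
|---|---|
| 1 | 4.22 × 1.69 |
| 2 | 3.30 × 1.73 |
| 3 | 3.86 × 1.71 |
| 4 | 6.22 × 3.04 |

3

Target root-5 ≈ 2.236.
1: 2.497 (Δ0.261)  2: 1.908 (Δ0.328)  3: 2.257 (Δ0.021)  4: 2.046 (Δ0.190)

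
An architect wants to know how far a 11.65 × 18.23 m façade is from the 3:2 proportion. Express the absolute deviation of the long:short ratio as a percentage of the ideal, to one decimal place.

4.3%

Ratio = 18.23 / 11.65 ≈ 1.5648.
Ideal 3:2 = 1.5000. |1.5648 − 1.5000| / 1.5000 ≈ 4.32% → 4.3%.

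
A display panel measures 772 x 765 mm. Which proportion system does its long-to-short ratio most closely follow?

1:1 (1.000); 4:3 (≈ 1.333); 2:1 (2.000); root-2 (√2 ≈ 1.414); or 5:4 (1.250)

Ratio = 772 / 765 ≈ 1.009.
Distances: 1:1 1.000 (Δ 0.009); 4:3 1.333 (Δ 0.324); 2:1 2.000 (Δ 0.991); root-2 1.414 (Δ 0.405); 5:4 1.250 (Δ 0.241).

1:1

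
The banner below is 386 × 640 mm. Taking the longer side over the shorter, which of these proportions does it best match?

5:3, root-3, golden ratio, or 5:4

5:3

Ratio = 640 / 386 ≈ 1.658.
Distances: 5:3 1.667 (Δ 0.009); root-3 1.732 (Δ 0.074); golden ratio 1.618 (Δ 0.040); 5:4 1.250 (Δ 0.408).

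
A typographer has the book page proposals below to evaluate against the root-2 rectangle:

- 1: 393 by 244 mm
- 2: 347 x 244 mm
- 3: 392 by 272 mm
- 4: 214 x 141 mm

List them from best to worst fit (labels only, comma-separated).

2, 3, 4, 1

Ratios: 1 = 393 / 244 ≈ 1.611; 2 = 347 / 244 ≈ 1.422; 3 = 392 / 272 ≈ 1.441; 4 = 214 / 141 ≈ 1.518.
|Δ from 1.414|: 1 0.197; 2 0.008; 3 0.027; 4 0.104.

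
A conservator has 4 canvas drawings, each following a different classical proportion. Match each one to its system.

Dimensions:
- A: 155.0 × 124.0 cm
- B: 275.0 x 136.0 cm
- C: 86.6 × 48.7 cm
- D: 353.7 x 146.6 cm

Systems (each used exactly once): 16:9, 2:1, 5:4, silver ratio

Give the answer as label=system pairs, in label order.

A=5:4, B=2:1, C=16:9, D=silver ratio

A = 155.0/124.0 ≈ 1.250 → 5:4 (1.250)
B = 275.0/136.0 ≈ 2.022 → 2:1 (2.000)
C = 86.6/48.7 ≈ 1.778 → 16:9 (1.778)
D = 353.7/146.6 ≈ 2.413 → silver ratio (2.414)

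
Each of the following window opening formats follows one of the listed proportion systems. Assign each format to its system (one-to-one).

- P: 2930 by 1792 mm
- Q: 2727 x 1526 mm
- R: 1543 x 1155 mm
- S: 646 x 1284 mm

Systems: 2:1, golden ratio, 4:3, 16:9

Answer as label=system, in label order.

Ratios: P ≈ 1.635; Q ≈ 1.787; R ≈ 1.336; S ≈ 1.988.
Targets: 2:1 ≈ 2.000; golden ratio ≈ 1.618; 4:3 ≈ 1.333; 16:9 ≈ 1.778.

P=golden ratio, Q=16:9, R=4:3, S=2:1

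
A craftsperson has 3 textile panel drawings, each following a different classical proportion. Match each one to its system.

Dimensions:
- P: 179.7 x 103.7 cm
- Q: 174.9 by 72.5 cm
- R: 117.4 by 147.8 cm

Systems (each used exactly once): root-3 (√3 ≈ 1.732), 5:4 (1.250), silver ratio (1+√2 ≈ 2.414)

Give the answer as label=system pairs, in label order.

P = 179.7/103.7 ≈ 1.733 → root-3 (1.732)
Q = 174.9/72.5 ≈ 2.412 → silver ratio (2.414)
R = 147.8/117.4 ≈ 1.259 → 5:4 (1.250)

P=root-3, Q=silver ratio, R=5:4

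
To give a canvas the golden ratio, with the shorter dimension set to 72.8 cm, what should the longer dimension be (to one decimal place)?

117.8 cm

golden ratio ≈ 1.61803.
Longer side = 72.8 × 1.61803 ≈ 117.793 → 117.8 cm.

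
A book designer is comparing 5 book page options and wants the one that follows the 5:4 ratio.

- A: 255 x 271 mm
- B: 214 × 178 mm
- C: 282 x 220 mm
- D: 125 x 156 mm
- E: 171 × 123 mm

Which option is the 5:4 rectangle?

D

Ratios (long/short): A ≈ 1.063; B ≈ 1.202; C ≈ 1.282; D ≈ 1.248; E ≈ 1.390.
5:4 ≈ 1.250; option D is nearest (Δ 0.002).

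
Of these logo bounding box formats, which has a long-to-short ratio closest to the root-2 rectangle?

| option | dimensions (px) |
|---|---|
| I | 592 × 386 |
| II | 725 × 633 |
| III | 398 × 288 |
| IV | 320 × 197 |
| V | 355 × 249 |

V

Target root-2 ≈ 1.414.
I: 1.534 (Δ0.120)  II: 1.145 (Δ0.269)  III: 1.382 (Δ0.032)  IV: 1.624 (Δ0.210)  V: 1.426 (Δ0.012)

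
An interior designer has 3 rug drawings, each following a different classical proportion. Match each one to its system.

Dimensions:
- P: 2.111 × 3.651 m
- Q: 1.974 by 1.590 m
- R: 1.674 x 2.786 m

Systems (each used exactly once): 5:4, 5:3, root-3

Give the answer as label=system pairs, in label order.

P = 3.651/2.111 ≈ 1.730 → root-3 (1.732)
Q = 1.974/1.590 ≈ 1.242 → 5:4 (1.250)
R = 2.786/1.674 ≈ 1.664 → 5:3 (1.667)

P=root-3, Q=5:4, R=5:3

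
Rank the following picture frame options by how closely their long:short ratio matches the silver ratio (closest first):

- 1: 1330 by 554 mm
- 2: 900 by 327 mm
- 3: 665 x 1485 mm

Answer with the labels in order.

1: 1330/554 ≈ 2.401 → |2.401 − 2.414| = 0.013
2: 900/327 ≈ 2.752 → |2.752 − 2.414| = 0.338
3: 1485/665 ≈ 2.233 → |2.233 − 2.414| = 0.181

1, 3, 2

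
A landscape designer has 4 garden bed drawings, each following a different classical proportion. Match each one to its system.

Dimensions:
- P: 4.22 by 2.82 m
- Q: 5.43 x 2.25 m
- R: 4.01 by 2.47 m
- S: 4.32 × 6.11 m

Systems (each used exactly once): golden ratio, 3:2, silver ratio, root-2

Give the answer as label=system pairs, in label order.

P=3:2, Q=silver ratio, R=golden ratio, S=root-2

P = 4.22/2.82 ≈ 1.496 → 3:2 (1.500)
Q = 5.43/2.25 ≈ 2.413 → silver ratio (2.414)
R = 4.01/2.47 ≈ 1.623 → golden ratio (1.618)
S = 6.11/4.32 ≈ 1.414 → root-2 (1.414)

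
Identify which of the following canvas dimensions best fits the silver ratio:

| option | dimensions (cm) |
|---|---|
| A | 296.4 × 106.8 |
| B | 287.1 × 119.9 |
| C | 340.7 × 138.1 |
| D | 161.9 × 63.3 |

B

Ratios (long/short): A ≈ 2.775; B ≈ 2.394; C ≈ 2.467; D ≈ 2.558.
silver ratio ≈ 2.414; option B is nearest (Δ 0.020).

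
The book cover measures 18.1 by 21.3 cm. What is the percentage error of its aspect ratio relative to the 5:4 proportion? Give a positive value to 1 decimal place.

Ratio = 21.3 / 18.1 ≈ 1.1768.
Ideal 5:4 = 1.2500. |1.1768 − 1.2500| / 1.2500 ≈ 5.86% → 5.9%.

5.9%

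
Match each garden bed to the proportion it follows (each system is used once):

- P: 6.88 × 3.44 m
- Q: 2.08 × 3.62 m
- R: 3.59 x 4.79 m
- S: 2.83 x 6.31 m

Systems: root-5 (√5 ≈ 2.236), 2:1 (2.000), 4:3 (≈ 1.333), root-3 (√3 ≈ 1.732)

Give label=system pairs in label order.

P=2:1, Q=root-3, R=4:3, S=root-5

P = 6.88/3.44 ≈ 2.000 → 2:1 (2.000)
Q = 3.62/2.08 ≈ 1.740 → root-3 (1.732)
R = 4.79/3.59 ≈ 1.334 → 4:3 (1.333)
S = 6.31/2.83 ≈ 2.230 → root-5 (2.236)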